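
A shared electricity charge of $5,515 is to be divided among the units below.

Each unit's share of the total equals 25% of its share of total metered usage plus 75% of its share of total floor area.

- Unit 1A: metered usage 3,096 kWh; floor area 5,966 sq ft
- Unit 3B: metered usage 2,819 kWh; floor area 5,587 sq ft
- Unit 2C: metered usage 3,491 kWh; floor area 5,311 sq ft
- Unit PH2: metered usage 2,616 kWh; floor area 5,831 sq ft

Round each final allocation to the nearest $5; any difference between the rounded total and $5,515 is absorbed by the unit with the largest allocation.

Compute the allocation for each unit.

Unit 1A: $1,440; Unit 3B: $1,340; Unit 2C: $1,370; Unit PH2: $1,365

Totals — metered usage 12,022, floor area 22,695.
Composite weights (25% metered usage + 75% floor area): Unit 1A 0.2615; Unit 3B 0.2433; Unit 2C 0.2481; Unit PH2 0.2471.
Raw shares: Unit 1A 1,442.39; Unit 3B 1,341.55; Unit 2C 1,368.32; Unit PH2 1,362.74.
At nearest $5: Unit 1A $1,440; Unit 3B $1,340; Unit 2C $1,370; Unit PH2 $1,365. Sum = $5,515.
Rounded total matches; no reconciliation needed.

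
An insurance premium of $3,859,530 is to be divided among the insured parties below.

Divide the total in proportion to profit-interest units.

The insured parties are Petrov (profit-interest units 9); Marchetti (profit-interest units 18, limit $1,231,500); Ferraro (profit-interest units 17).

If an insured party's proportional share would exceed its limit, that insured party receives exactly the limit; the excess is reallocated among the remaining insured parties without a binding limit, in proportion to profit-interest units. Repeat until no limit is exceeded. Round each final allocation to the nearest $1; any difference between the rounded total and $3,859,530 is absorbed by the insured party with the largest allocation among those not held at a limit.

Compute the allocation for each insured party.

Sum of profit-interest units: 44.
Proportional shares (ignoring caps): Petrov 789,449.32; Marchetti 1,578,898.64; Ferraro 1,491,182.05.
Capped: Marchetti ($1,231,500); balance $2,628,030 reallocated over remaining profit-interest units 26.
Shares after redistribution: Petrov 909,702.69 → $909,703; Ferraro 1,718,327.31 → $1,718,327.

Petrov: $909,703 · Marchetti: $1,231,500 · Ferraro: $1,718,327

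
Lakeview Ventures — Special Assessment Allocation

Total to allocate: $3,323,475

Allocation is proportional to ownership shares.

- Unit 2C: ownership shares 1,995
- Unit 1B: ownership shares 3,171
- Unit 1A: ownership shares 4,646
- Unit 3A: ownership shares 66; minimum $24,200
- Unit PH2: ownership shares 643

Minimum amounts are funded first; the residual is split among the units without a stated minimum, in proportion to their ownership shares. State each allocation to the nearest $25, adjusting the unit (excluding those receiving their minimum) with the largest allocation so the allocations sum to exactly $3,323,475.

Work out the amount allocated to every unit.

Fund the minimums — Unit 3A $24,200. Residual $3,299,275.
Residual split over remaining ownership shares 10,455: Unit 2C 629,560.37 → $629,550; Unit 1B 1,000,669.63 → $1,000,675; Unit 1A 1,466,134.07 → $1,466,125; Unit PH2 202,910.93 → $202,900.
Rounding difference +$25 applied to Unit 1A → $1,466,150.

Unit 2C: $629,550 · Unit 1B: $1,000,675 · Unit 1A: $1,466,150 · Unit 3A: $24,200 · Unit PH2: $202,900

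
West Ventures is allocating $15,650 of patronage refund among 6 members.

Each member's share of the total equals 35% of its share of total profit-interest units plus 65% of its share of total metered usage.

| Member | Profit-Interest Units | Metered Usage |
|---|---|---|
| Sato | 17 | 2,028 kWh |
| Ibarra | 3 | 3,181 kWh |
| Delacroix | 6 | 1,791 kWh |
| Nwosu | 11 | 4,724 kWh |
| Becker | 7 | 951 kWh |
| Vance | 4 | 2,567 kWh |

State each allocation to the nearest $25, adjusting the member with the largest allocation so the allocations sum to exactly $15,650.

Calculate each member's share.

Totals — profit-interest units 48, metered usage 15,242.
Combined weights (35% profit-interest units + 65% metered usage): Sato 0.2104; Ibarra 0.1575; Delacroix 0.1201; Nwosu 0.2817; Becker 0.0916; Vance 0.1386.
Proportional shares: Sato 3,293.43; Ibarra 2,465.34; Delacroix 1,880.00; Nwosu 4,408.05; Becker 1,433.50; Vance 2,169.67.
After rounding ($25): Sato $3,300; Ibarra $2,475; Delacroix $1,875; Nwosu $4,400; Becker $1,425; Vance $2,175. Sum = $15,650.
Sum already equals the total — no adjustment.

Sato: $3,300 | Ibarra: $2,475 | Delacroix: $1,875 | Nwosu: $4,400 | Becker: $1,425 | Vance: $2,175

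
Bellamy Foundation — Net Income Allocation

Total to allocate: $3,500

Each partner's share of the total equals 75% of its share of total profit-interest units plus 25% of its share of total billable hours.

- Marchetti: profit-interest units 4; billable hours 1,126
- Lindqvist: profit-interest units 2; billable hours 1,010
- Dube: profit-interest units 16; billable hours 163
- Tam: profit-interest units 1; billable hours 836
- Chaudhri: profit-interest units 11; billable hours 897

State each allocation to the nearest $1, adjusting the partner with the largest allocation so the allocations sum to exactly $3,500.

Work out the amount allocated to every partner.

Marchetti: $553 | Lindqvist: $374 | Dube: $1,270 | Tam: $259 | Chaudhri: $1,044

Totals — profit-interest units 34, billable hours 4,032.
Combined weights (75% profit-interest units + 25% billable hours): Marchetti 0.1581; Lindqvist 0.1067; Dube 0.3630; Tam 0.0739; Chaudhri 0.2983.
Proportional shares: Marchetti 553.18; Lindqvist 373.60; Dube 1,270.67; Tam 258.63; Chaudhri 1,043.93.
After rounding ($1): Marchetti $553; Lindqvist $374; Dube $1,271; Tam $259; Chaudhri $1,044. Sum = $3,501.
Difference $3,500 − $3,501 = −$1 applied to largest allocation (Dube): Dube becomes $1,270.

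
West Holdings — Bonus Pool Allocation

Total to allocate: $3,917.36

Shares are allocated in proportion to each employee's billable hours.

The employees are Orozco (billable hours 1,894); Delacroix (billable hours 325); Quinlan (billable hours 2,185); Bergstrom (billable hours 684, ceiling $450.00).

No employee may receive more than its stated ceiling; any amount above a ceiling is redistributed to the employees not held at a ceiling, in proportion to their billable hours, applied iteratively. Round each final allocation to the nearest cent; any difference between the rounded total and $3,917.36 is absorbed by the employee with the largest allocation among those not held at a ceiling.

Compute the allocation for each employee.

Total billable hours = 5,088.
Proportional shares (ignoring caps): Orozco 1,458.2311; Delacroix 250.2244; Quinlan 1,682.2782; Bergstrom 526.6262.
Capped: Bergstrom ($450.00); balance $3,467.36 reallocated over remaining billable hours 4,404.
Shares after redistribution: Orozco 1,491.1852 → $1,491.19; Delacroix 255.8792 → $255.88; Quinlan 1,720.2955 → $1,720.30.
Rounding difference −$0.01 applied to Quinlan → $1,720.29.

Orozco: $1,491.19; Delacroix: $255.88; Quinlan: $1,720.29; Bergstrom: $450.00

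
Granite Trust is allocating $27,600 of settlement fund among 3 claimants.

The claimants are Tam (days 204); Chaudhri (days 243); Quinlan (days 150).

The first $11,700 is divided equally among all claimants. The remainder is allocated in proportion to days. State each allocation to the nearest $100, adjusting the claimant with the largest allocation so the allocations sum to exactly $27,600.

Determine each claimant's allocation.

Tam: $9,300; Chaudhri: $10,400; Quinlan: $7,900

First tranche $11,700 split equally: $3,900 each.
Remainder $15,900 by days (total 597): Tam 5,433.17 → $5,400; Chaudhri 6,471.86 → $6,500; Quinlan 3,994.97 → $4,000.
Totals: Tam $3,900 + $5,400 = $9,300; Chaudhri $3,900 + $6,500 = $10,400; Quinlan $3,900 + $4,000 = $7,900.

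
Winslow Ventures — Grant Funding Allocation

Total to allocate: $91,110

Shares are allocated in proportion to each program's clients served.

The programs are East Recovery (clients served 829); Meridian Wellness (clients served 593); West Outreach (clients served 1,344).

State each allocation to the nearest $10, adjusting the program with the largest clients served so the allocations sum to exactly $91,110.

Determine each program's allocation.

Clients served total: 829 + 593 + 1,344 = 2,766.
Proportional shares: East Recovery 27,306.65; Meridian Wellness 19,532.98; West Outreach 44,270.37.
At nearest $10: East Recovery $27,310; Meridian Wellness $19,530; West Outreach $44,270. Sum = $91,110.
No rounding difference to absorb.

East Recovery: $27,310 · Meridian Wellness: $19,530 · West Outreach: $44,270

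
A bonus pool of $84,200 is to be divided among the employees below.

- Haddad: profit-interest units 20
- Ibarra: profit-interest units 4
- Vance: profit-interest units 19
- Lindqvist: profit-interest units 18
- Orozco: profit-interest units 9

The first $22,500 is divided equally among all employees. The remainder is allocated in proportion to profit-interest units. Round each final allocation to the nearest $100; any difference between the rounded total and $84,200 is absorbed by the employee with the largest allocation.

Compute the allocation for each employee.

Haddad: $22,200 · Ibarra: $8,000 · Vance: $21,200 · Lindqvist: $20,400 · Orozco: $12,400

Equal tier: $22,500 ÷ 5 = $4,500 apiece.
Remainder $61,700 by profit-interest units (total 70): Haddad 17,628.57 → $17,600; Ibarra 3,525.71 → $3,500; Vance 16,747.14 → $16,700; Lindqvist 15,865.71 → $15,900; Orozco 7,932.86 → $7,900.
Rounding difference +$100 on remainder applied to Haddad.
Totals: Haddad $4,500 + $17,700 = $22,200; Ibarra $4,500 + $3,500 = $8,000; Vance $4,500 + $16,700 = $21,200; Lindqvist $4,500 + $15,900 = $20,400; Orozco $4,500 + $7,900 = $12,400.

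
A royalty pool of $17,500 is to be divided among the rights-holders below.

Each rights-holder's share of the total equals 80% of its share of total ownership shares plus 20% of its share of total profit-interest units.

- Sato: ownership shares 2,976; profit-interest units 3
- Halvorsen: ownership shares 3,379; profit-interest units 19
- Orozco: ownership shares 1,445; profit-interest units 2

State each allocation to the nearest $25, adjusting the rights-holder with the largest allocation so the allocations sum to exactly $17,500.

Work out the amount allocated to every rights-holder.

Sato: $5,775 · Halvorsen: $8,850 · Orozco: $2,875

Totals — ownership shares 7,800, profit-interest units 24.
Composite weights (80% ownership shares + 20% profit-interest units): Sato 0.3302; Halvorsen 0.5049; Orozco 0.1649.
Unrounded shares: Sato 5,779.04; Halvorsen 8,835.71; Orozco 2,885.26.
After rounding ($25): Sato $5,775; Halvorsen $8,825; Orozco $2,875. Sum = $17,475.
Difference $17,500 − $17,475 = +$25 applied to largest allocation (Halvorsen): Halvorsen becomes $8,850.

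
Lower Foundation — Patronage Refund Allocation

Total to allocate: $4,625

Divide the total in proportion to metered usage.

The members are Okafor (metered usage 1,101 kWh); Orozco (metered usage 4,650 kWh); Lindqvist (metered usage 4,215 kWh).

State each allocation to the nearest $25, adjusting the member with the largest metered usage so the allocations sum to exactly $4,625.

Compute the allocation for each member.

Total metered usage = 9,966.
Raw shares: Okafor 1,101/9,966 × $4,625 = 510.95; Orozco 4,650/9,966 × $4,625 = 2,157.96; Lindqvist 4,215/9,966 × $4,625 = 1,956.09.
At nearest $25: Okafor $500; Orozco $2,150; Lindqvist $1,950. Sum = $4,600.
Difference $4,625 − $4,600 = +$25 applied to largest metered usage (Orozco): Orozco becomes $2,175.

Okafor: $500 · Orozco: $2,175 · Lindqvist: $1,950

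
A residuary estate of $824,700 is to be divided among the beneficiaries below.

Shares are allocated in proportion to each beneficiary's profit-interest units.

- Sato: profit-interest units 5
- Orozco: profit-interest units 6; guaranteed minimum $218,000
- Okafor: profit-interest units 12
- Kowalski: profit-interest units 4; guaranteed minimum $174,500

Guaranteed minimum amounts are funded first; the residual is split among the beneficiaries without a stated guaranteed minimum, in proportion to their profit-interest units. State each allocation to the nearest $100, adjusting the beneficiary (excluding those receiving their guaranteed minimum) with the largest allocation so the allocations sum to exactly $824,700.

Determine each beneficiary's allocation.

Minimums first: Orozco $218,000; Kowalski $174,500. Residual $432,200.
Residual split over remaining profit-interest units 17: Sato 127,117.65 → $127,100; Okafor 305,082.35 → $305,100.

Sato: $127,100 · Orozco: $218,000 · Okafor: $305,100 · Kowalski: $174,500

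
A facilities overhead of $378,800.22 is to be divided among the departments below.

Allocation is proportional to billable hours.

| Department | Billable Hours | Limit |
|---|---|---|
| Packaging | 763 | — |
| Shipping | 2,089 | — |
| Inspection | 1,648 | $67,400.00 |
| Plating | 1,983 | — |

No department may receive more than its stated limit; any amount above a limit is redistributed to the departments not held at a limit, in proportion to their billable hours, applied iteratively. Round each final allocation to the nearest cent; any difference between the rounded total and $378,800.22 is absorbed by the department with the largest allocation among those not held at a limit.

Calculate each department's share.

Packaging: $49,141.34; Shipping: $134,542.93; Inspection: $67,400.00; Plating: $127,715.95

Combined billable hours = 6,483.
Unconstrained shares: Packaging 44,581.9170; Shipping 122,059.7963; Inspection 96,292.2663; Plating 115,866.2404.
Cap binds for Inspection ($67,400.00); balance $311,400.22 reallocated over remaining billable hours 4,835.
Remaining shares: Packaging 49,141.3377 → $49,141.34; Shipping 134,542.9286 → $134,542.93; Plating 127,715.9537 → $127,715.95.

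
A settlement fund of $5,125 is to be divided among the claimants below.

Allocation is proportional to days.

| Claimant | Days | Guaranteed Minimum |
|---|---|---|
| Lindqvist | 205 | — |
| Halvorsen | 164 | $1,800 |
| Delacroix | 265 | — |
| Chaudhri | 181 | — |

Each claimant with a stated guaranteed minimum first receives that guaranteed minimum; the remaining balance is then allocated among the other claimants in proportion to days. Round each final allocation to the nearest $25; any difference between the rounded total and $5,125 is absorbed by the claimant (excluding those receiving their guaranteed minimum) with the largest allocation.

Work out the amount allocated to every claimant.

Lindqvist: $1,050 | Halvorsen: $1,800 | Delacroix: $1,350 | Chaudhri: $925

Guaranteed amounts: Halvorsen $1,800. Residual $3,325.
Residual split over remaining days 651: Lindqvist 1,047.04 → $1,050; Delacroix 1,353.49 → $1,350; Chaudhri 924.46 → $925.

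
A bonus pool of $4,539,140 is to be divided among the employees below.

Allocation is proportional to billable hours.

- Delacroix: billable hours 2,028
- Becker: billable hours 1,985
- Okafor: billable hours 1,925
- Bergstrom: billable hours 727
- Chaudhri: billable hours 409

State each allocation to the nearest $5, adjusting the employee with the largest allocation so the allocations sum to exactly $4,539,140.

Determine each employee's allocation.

Combined billable hours = 7,074.
Proportional shares: Delacroix 2,028/7,074 × $4,539,140 = 1,301,297.13; Becker 1,985/7,074 × $4,539,140 = 1,273,705.53; Okafor 1,925/7,074 × $4,539,140 = 1,235,205.61; Bergstrom 727/7,074 × $4,539,140 = 466,490.64; Chaudhri 409/7,074 × $4,539,140 = 262,441.09.
Rounded to nearest $5: Delacroix $1,301,295; Becker $1,273,705; Okafor $1,235,205; Bergstrom $466,490; Chaudhri $262,440. Sum = $4,539,135.
Difference $4,539,140 − $4,539,135 = +$5 applied to largest allocation (Delacroix): Delacroix becomes $1,301,300.

Delacroix: $1,301,300 | Becker: $1,273,705 | Okafor: $1,235,205 | Bergstrom: $466,490 | Chaudhri: $262,440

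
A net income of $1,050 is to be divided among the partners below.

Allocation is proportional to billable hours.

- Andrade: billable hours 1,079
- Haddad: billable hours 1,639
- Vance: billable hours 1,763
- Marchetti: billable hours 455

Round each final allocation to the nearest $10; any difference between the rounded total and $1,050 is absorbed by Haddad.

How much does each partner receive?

Andrade: $230 · Haddad: $340 · Vance: $380 · Marchetti: $100

Combined billable hours = 4,936.
Unrounded shares: Andrade 1,079/4,936 × $1,050 = 229.53; Haddad 1,639/4,936 × $1,050 = 348.65; Vance 1,763/4,936 × $1,050 = 375.03; Marchetti 455/4,936 × $1,050 = 96.79.
At nearest $10: Andrade $230; Haddad $350; Vance $380; Marchetti $100. Sum = $1,060.
Difference $1,050 − $1,060 = −$10 applied to Haddad: Haddad becomes $340.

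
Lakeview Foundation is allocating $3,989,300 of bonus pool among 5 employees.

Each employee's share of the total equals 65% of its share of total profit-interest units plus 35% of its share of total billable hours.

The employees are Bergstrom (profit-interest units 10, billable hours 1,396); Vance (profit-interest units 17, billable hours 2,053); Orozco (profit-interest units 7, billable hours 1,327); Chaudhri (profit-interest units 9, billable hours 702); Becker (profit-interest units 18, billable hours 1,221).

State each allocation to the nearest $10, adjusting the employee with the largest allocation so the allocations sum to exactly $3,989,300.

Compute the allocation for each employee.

Profit-interest units total 61; billable hours total 6,699.
Composite weights (65% profit-interest units + 35% billable hours): Bergstrom 0.1795; Vance 0.2884; Orozco 0.1439; Chaudhri 0.1326; Becker 0.2556.
Pro-rata amounts: Bergstrom 716,053.96; Vance 1,150,553.29; Orozco 574,145.67; Chaudhri 528,896.43; Becker 1,019,650.65.
Rounded to nearest $10: Bergstrom $716,050; Vance $1,150,550; Orozco $574,150; Chaudhri $528,900; Becker $1,019,650. Sum = $3,989,300.
Rounded total matches; no reconciliation needed.

Bergstrom: $716,050; Vance: $1,150,550; Orozco: $574,150; Chaudhri: $528,900; Becker: $1,019,650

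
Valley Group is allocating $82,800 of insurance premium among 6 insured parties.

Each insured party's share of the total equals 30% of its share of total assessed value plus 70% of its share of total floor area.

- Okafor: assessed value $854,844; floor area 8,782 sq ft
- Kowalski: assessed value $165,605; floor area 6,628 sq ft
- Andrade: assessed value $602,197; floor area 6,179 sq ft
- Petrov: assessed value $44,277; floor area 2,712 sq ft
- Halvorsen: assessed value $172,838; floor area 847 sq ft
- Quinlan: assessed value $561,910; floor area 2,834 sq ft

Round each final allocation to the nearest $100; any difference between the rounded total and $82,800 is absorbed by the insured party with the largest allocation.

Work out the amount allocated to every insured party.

Okafor: $27,100 · Kowalski: $15,400 · Andrade: $19,000 · Petrov: $6,100 · Halvorsen: $3,500 · Quinlan: $11,700

Assessed value total 2,401,671; floor area total 27,982.
Composite weights (30% assessed value + 70% floor area): Okafor 0.3265; Kowalski 0.1865; Andrade 0.2298; Petrov 0.0734; Halvorsen 0.0428; Quinlan 0.1411.
Proportional shares: Okafor 27,031.91; Kowalski 15,441.60; Andrade 19,027.16; Petrov 6,075.40; Halvorsen 3,542.05; Quinlan 11,681.88.
At nearest $100: Okafor $27,000; Kowalski $15,400; Andrade $19,000; Petrov $6,100; Halvorsen $3,500; Quinlan $11,700. Sum = $82,700.
Difference $82,800 − $82,700 = +$100 applied to largest allocation (Okafor): Okafor becomes $27,100.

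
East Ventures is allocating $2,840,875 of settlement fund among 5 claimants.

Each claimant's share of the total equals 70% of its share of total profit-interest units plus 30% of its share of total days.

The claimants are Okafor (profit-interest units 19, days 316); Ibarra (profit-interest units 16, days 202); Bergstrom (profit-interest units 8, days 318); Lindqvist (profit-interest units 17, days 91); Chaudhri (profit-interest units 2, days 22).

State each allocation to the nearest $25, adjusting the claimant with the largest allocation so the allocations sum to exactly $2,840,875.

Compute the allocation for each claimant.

Okafor: $893,200 · Ibarra: $694,600 · Bergstrom: $542,175 · Lindqvist: $627,000 · Chaudhri: $83,900

Profit-interest units total 62; days total 949.
Composite weights (70% profit-interest units + 30% days): Okafor 0.3144; Ibarra 0.2445; Bergstrom 0.1908; Lindqvist 0.2207; Chaudhri 0.0295.
Unrounded shares: Okafor 893,201.65; Ibarra 694,599.20; Bergstrom 542,179.43; Lindqvist 626,988.52; Chaudhri 83,906.19.
At nearest $25: Okafor $893,200; Ibarra $694,600; Bergstrom $542,175; Lindqvist $627,000; Chaudhri $83,900. Sum = $2,840,875.
No rounding difference to absorb.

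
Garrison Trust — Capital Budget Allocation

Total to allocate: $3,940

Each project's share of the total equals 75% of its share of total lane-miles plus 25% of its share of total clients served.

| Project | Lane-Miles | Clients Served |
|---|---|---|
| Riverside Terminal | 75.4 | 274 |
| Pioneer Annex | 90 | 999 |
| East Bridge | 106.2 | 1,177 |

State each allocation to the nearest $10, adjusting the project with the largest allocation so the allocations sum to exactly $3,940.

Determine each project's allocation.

Lane-miles total 271.6; clients served total 2,450.
Composite weights (75% lane-miles + 25% clients served): Riverside Terminal 0.2362; Pioneer Annex 0.3505; East Bridge 0.4134.
Proportional shares: Riverside Terminal 930.51; Pioneer Annex 1,380.84; East Bridge 1,628.65.
Rounded to nearest $10: Riverside Terminal $930; Pioneer Annex $1,380; East Bridge $1,630. Sum = $3,940.
No rounding difference to absorb.

Riverside Terminal: $930 · Pioneer Annex: $1,380 · East Bridge: $1,630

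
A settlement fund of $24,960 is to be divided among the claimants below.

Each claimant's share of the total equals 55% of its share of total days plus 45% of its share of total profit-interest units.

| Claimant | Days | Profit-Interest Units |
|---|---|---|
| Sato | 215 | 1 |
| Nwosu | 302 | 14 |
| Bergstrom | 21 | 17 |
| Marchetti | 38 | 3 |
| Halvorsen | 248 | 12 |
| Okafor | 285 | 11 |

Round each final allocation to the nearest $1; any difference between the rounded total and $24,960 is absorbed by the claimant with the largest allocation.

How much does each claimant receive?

Sato: $2,855 | Nwosu: $6,450 | Bergstrom: $3,552 | Marchetti: $1,051 | Halvorsen: $5,394 | Okafor: $5,658

Days total 1,109; profit-interest units total 58.
Blended shares (55% days + 45% profit-interest units): Sato 0.1144; Nwosu 0.2584; Bergstrom 0.1423; Marchetti 0.0421; Halvorsen 0.2161; Okafor 0.2267.
Unrounded shares: Sato 2,855.08; Nwosu 6,449.55; Bergstrom 3,552.09; Marchetti 1,051.36; Halvorsen 5,393.78; Okafor 5,658.14.
At nearest $1: Sato $2,855; Nwosu $6,450; Bergstrom $3,552; Marchetti $1,051; Halvorsen $5,394; Okafor $5,658. Sum = $24,960.
Rounded total matches; no reconciliation needed.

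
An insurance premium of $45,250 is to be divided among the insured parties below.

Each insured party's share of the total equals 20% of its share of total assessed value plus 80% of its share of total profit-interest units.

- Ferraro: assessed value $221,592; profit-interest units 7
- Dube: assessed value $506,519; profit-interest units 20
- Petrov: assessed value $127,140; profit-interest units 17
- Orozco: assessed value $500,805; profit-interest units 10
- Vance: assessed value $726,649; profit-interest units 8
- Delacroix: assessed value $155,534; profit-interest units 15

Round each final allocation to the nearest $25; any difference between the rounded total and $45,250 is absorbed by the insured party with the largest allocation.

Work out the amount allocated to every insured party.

Totals — assessed value 2,238,239, profit-interest units 77.
Blended shares (20% assessed value + 80% profit-interest units): Ferraro 0.0925; Dube 0.2531; Petrov 0.1880; Orozco 0.1486; Vance 0.1480; Delacroix 0.1697.
Pro-rata amounts: Ferraro 4,186.88; Dube 11,450.63; Petrov 8,506.28; Orozco 6,726.23; Vance 6,699.14; Delacroix 7,680.83.
Rounded to nearest $25: Ferraro $4,175; Dube $11,450; Petrov $8,500; Orozco $6,725; Vance $6,700; Delacroix $7,675. Sum = $45,225.
Difference $45,250 − $45,225 = +$25 applied to largest allocation (Dube): Dube becomes $11,475.

Ferraro: $4,175; Dube: $11,475; Petrov: $8,500; Orozco: $6,725; Vance: $6,700; Delacroix: $7,675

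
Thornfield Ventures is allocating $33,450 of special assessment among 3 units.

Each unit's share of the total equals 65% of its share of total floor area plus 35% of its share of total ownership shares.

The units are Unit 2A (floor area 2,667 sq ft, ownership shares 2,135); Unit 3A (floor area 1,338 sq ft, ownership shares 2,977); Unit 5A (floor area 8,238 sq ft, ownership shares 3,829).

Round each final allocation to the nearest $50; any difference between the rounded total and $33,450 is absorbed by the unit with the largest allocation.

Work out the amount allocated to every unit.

Unit 2A: $7,550 | Unit 3A: $6,250 | Unit 5A: $19,650

Floor area total 12,243; ownership shares total 8,941.
Blended shares (65% floor area + 35% ownership shares): Unit 2A 0.2252; Unit 3A 0.1876; Unit 5A 0.5873.
Unrounded shares: Unit 2A 7,531.97; Unit 3A 6,274.31; Unit 5A 19,643.73.
After rounding ($50): Unit 2A $7,550; Unit 3A $6,250; Unit 5A $19,650. Sum = $33,450.
Rounded total matches; no reconciliation needed.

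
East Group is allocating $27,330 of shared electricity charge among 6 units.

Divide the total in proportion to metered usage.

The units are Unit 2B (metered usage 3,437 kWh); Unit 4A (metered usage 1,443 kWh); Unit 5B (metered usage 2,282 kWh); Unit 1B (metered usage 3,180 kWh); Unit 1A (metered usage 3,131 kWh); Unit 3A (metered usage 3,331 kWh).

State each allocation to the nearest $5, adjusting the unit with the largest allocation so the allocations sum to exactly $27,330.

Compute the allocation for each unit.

Unit 2B: $5,595 · Unit 4A: $2,345 · Unit 5B: $3,710 · Unit 1B: $5,170 · Unit 1A: $5,090 · Unit 3A: $5,420

Sum of metered usage: 16,804.
Unrounded shares: Unit 2B 3,437/16,804 × $27,330 = 5,589.93; Unit 4A 1,443/16,804 × $27,330 = 2,346.89; Unit 5B 2,282/16,804 × $27,330 = 3,711.44; Unit 1B 3,180/16,804 × $27,330 = 5,171.95; Unit 1A 3,131/16,804 × $27,330 = 5,092.25; Unit 3A 3,331/16,804 × $27,330 = 5,417.53.
At nearest $5: Unit 2B $5,590; Unit 4A $2,345; Unit 5B $3,710; Unit 1B $5,170; Unit 1A $5,090; Unit 3A $5,420. Sum = $27,325.
Difference $27,330 − $27,325 = +$5 applied to largest allocation (Unit 2B): Unit 2B becomes $5,595.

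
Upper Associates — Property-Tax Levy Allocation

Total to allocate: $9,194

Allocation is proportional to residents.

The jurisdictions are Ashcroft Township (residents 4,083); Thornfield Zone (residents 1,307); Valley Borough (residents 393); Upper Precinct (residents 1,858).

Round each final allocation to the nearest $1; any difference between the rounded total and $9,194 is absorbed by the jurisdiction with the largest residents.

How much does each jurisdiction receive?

Total residents = 7,641.
Proportional shares: Ashcroft Township 4,083/7,641 × $9,194 = 4,912.85; Thornfield Zone 1,307/7,641 × $9,194 = 1,572.64; Valley Borough 393/7,641 × $9,194 = 472.88; Upper Precinct 1,858/7,641 × $9,194 = 2,235.63.
After rounding ($1): Ashcroft Township $4,913; Thornfield Zone $1,573; Valley Borough $473; Upper Precinct $2,236. Sum = $9,195.
Difference $9,194 − $9,195 = −$1 applied to largest residents (Ashcroft Township): Ashcroft Township becomes $4,912.

Ashcroft Township: $4,912 · Thornfield Zone: $1,573 · Valley Borough: $473 · Upper Precinct: $2,236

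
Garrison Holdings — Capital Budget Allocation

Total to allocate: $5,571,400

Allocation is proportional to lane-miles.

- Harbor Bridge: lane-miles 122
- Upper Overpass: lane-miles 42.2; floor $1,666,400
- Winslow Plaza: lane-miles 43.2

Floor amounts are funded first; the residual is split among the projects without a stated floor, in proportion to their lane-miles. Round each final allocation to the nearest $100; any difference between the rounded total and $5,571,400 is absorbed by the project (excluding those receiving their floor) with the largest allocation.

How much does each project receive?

Harbor Bridge: $2,883,800; Upper Overpass: $1,666,400; Winslow Plaza: $1,021,200

Fund the minimums — Upper Overpass $1,666,400. Residual $3,905,000.
Residual split over remaining lane-miles 165.2: Harbor Bridge 2,883,837.77 → $2,883,800; Winslow Plaza 1,021,162.23 → $1,021,200.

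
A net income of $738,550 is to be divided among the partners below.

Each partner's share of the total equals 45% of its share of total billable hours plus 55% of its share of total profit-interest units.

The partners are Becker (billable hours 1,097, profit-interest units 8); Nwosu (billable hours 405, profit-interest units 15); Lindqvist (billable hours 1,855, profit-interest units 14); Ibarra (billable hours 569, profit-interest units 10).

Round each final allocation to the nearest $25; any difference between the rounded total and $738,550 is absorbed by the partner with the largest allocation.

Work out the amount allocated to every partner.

Totals — billable hours 3,926, profit-interest units 47.
Composite weights (45% billable hours + 55% profit-interest units): Becker 0.2194; Nwosu 0.2220; Lindqvist 0.3765; Ibarra 0.1822.
Raw shares: Becker 162,005.14; Nwosu 163,923.54; Lindqvist 278,027.72; Ibarra 134,593.60.
After rounding ($25): Becker $162,000; Nwosu $163,925; Lindqvist $278,025; Ibarra $134,600. Sum = $738,550.
Rounded total matches; no reconciliation needed.

Becker: $162,000 · Nwosu: $163,925 · Lindqvist: $278,025 · Ibarra: $134,600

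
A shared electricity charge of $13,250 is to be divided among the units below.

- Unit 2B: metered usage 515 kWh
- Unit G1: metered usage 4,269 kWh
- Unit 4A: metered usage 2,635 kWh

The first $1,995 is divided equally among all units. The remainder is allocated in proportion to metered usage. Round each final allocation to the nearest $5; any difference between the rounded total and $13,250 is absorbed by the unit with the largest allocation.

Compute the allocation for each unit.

First tranche $1,995 split equally: $665 each.
Remainder $11,255 by metered usage (total 7,419): Unit 2B 781.28 → $780; Unit G1 6,476.29 → $6,475; Unit 4A 3,997.43 → $3,995.
Rounding difference +$5 on remainder applied to Unit G1.
Totals: Unit 2B $665 + $780 = $1,445; Unit G1 $665 + $6,480 = $7,145; Unit 4A $665 + $3,995 = $4,660.

Unit 2B: $1,445; Unit G1: $7,145; Unit 4A: $4,660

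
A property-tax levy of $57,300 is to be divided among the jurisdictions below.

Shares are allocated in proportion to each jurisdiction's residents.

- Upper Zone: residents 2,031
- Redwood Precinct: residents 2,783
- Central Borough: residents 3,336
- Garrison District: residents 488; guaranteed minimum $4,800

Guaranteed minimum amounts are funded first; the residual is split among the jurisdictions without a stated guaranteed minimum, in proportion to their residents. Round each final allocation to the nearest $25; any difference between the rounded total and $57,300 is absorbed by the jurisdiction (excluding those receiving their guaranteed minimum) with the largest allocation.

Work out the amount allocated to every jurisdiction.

Minimums first: Garrison District $4,800. Residual $52,500.
Residual split over remaining residents 8,150: Upper Zone 13,083.13 → $13,075; Redwood Precinct 17,927.30 → $17,925; Central Borough 21,489.57 → $21,500.

Upper Zone: $13,075 | Redwood Precinct: $17,925 | Central Borough: $21,500 | Garrison District: $4,800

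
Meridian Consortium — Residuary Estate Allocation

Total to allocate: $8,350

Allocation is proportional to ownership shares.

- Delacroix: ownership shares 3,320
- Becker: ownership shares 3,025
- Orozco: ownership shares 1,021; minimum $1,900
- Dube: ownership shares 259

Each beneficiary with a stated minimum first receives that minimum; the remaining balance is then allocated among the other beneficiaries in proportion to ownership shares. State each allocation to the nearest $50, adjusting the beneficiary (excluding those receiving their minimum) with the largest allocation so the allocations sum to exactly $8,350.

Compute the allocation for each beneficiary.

Guaranteed amounts: Orozco $1,900. Residual $6,450.
Residual split over remaining ownership shares 6,604: Delacroix 3,242.58 → $3,250; Becker 2,954.46 → $2,950; Dube 252.96 → $250.

Delacroix: $3,250 | Becker: $2,950 | Orozco: $1,900 | Dube: $250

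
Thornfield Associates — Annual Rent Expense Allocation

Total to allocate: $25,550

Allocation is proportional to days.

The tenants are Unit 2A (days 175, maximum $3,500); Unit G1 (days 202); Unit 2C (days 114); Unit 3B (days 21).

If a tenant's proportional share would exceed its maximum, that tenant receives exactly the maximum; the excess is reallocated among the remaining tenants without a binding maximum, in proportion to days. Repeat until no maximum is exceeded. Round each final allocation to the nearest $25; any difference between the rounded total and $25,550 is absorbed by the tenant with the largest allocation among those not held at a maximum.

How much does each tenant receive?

Total days = 512.
Pro-rata shares before constraints: Unit 2A 8,732.91; Unit G1 10,080.27; Unit 2C 5,688.87; Unit 3B 1,047.95.
Capped: Unit 2A ($3,500); remaining pool $22,050 reallocated over remaining days 337.
Shares after redistribution: Unit G1 13,216.91 → $13,225; Unit 2C 7,459.05 → $7,450; Unit 3B 1,374.04 → $1,375.

Unit 2A: $3,500 · Unit G1: $13,225 · Unit 2C: $7,450 · Unit 3B: $1,375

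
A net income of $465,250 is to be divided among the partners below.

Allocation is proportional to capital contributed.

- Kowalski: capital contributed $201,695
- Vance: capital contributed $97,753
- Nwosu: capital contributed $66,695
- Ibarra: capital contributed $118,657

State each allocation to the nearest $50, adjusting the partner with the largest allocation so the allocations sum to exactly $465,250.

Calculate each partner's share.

Combined capital contributed = 484,800.
Raw shares: Kowalski 201,695/484,800 × $465,250 = 193,561.47; Vance 97,753/484,800 × $465,250 = 93,811.02; Nwosu 66,695/484,800 × $465,250 = 64,005.46; Ibarra 118,657/484,800 × $465,250 = 113,872.05.
After rounding ($50): Kowalski $193,550; Vance $93,800; Nwosu $64,000; Ibarra $113,850. Sum = $465,200.
Difference $465,250 − $465,200 = +$50 applied to largest allocation (Kowalski): Kowalski becomes $193,600.

Kowalski: $193,600 · Vance: $93,800 · Nwosu: $64,000 · Ibarra: $113,850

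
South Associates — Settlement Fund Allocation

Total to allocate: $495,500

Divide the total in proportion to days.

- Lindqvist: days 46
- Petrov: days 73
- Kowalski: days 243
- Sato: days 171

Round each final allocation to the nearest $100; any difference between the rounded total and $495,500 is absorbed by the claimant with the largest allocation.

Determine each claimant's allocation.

Lindqvist: $42,800 | Petrov: $67,900 | Kowalski: $225,800 | Sato: $159,000

Total days = 533.
Unrounded shares: Lindqvist 46/533 × $495,500 = 42,763.60; Petrov 73/533 × $495,500 = 67,863.98; Kowalski 243/533 × $495,500 = 225,903.38; Sato 171/533 × $495,500 = 158,969.04.
At nearest $100: Lindqvist $42,800; Petrov $67,900; Kowalski $225,900; Sato $159,000. Sum = $495,600.
Difference $495,500 − $495,600 = −$100 applied to largest allocation (Kowalski): Kowalski becomes $225,800.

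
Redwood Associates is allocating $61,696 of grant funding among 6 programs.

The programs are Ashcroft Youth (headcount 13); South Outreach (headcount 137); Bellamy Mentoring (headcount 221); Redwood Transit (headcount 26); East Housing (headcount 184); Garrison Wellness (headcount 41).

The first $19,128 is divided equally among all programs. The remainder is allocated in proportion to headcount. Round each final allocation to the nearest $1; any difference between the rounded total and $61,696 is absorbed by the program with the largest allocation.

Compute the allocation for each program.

Ashcroft Youth: $4,078; South Outreach: $12,564; Bellamy Mentoring: $18,313; Redwood Transit: $4,967; East Housing: $15,780; Garrison Wellness: $5,994

Equal tier: $19,128 ÷ 6 = $3,188 apiece.
Remainder $42,568 by headcount (total 622): Ashcroft Youth 889.68 → $890; South Outreach 9,375.91 → $9,376; Bellamy Mentoring 15,124.64 → $15,125; Redwood Transit 1,779.37 → $1,779; East Housing 12,592.46 → $12,592; Garrison Wellness 2,805.93 → $2,806.
Totals: Ashcroft Youth $3,188 + $890 = $4,078; South Outreach $3,188 + $9,376 = $12,564; Bellamy Mentoring $3,188 + $15,125 = $18,313; Redwood Transit $3,188 + $1,779 = $4,967; East Housing $3,188 + $12,592 = $15,780; Garrison Wellness $3,188 + $2,806 = $5,994.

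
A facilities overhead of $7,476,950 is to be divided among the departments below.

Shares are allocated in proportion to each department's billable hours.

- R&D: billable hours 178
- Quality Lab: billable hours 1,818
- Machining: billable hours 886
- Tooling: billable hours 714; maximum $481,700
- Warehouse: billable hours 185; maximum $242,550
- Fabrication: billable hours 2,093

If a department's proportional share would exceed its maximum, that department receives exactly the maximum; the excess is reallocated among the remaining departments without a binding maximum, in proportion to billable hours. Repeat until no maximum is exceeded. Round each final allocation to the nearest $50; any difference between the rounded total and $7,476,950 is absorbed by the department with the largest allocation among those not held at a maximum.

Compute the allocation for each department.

R&D: $241,600; Quality Lab: $2,467,600; Machining: $1,202,600; Tooling: $481,700; Warehouse: $242,550; Fabrication: $2,840,900

Total billable hours = 5,874.
Pro-rata shares before constraints: R&D 226,574.24; Quality Lab 2,314,112.21; Machining 1,127,779.66; Tooling 908,842.75; Warehouse 235,484.47; Fabrication 2,664,156.68.
Capped: Tooling ($481,700); remaining pool $6,995,250 reallocated over remaining billable hours 5,160.
Capped: Warehouse ($242,550); remaining pool $6,752,700 reallocated over remaining billable hours 4,975.
Shares after redistribution: R&D 241,604.14 → $241,600; Quality Lab 2,467,619.82 → $2,467,600; Machining 1,202,591.40 → $1,202,600; Fabrication 2,840,884.64 → $2,840,900.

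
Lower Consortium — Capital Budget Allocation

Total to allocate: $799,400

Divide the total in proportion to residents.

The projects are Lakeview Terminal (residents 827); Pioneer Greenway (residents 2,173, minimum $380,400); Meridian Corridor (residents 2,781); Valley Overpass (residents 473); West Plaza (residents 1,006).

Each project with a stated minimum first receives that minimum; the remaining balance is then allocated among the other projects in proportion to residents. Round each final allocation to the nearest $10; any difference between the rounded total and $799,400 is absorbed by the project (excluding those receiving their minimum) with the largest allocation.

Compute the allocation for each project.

Lakeview Terminal: $68,120 · Pioneer Greenway: $380,400 · Meridian Corridor: $229,060 · Valley Overpass: $38,960 · West Plaza: $82,860

Guaranteed amounts: Pioneer Greenway $380,400. Balance $419,000.
Balance split over remaining residents 5,087: Lakeview Terminal 68,117.36 → $68,120; Meridian Corridor 229,062.12 → $229,060; Valley Overpass 38,959.50 → $38,960; West Plaza 82,861.02 → $82,860.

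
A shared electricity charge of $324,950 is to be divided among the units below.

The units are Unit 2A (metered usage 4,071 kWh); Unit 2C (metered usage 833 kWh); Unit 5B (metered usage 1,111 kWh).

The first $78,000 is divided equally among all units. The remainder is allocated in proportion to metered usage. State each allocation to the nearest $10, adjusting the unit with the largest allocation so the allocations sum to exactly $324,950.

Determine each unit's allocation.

Equal tier: $78,000 ÷ 3 = $26,000 apiece.
Remainder $246,950 by metered usage (total 6,015): Unit 2A 167,137.73 → $167,140; Unit 2C 34,199.39 → $34,200; Unit 5B 45,612.88 → $45,610.
Totals: Unit 2A $26,000 + $167,140 = $193,140; Unit 2C $26,000 + $34,200 = $60,200; Unit 5B $26,000 + $45,610 = $71,610.

Unit 2A: $193,140 · Unit 2C: $60,200 · Unit 5B: $71,610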